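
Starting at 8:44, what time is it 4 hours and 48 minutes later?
Starting time: 8:44
Adding 48 minutes to 44 minutes: 44 + 48 = 92 minutes = 1 hour and 32 minutes
Adding 4 hours: 8 + 4 + 1 (carry) = 13 - 12 = 1
Final time: 1:32

Final answer: 1:32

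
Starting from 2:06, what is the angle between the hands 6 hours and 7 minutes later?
First find the time 6 hours and 7 minutes after 2:06.
Total minutes: 2 x 60 + 6 + 6 x 60 + 7 = 493.
493 mod 720 = 493 minutes = 8:13.
Now compute the angle at 8:13:
Hour hand: 8 x 30 + 13 x 0.5 = 246.5 degrees
Minute hand: 13 x 6 = 78 degrees
Difference: |246.5 - 78| = 168.5 degrees
The angle is 168.5 degrees

Final answer: 168.5 degrees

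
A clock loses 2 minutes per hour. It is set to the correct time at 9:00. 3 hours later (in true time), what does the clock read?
For every 60 true minutes, the faulty clock advances 60 - 2 = 58 minutes.
True elapsed: 3 hours = 180 minutes.
Faulty clock advances: 180 x 58/60 = 174 minutes (drift: 6 minutes behind).
Shown time: 9:00 + 174 minutes = 11:54.

Final answer: 11:54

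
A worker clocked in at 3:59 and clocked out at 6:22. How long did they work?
From 3:59 to 6:22:
(6 x 60 + 22) - (3 x 60 + 59) = 382 - 239 = 143 minutes
= 2 hours and 23 minutes

Final answer: 2 hours and 23 minutes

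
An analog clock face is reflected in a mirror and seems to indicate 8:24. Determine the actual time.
Reflection across the vertical (12-6) axis maps a hand at angle A degrees to (360 - A) degrees, which sends a reading of T minutes past 12:00 to (720 - T) minutes past 12:00.
Mirror reads 8:24 = 504 minutes past 12:00.
Actual time: (720 - 504) mod 720 = 216 minutes = 3:36.

Final answer: 3:36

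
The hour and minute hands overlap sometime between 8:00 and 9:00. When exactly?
The minute hand gains 5.5 degrees per minute on the hour hand.
At 8:00, the hour hand is at 240 degrees and the minute hand is at 0 degrees.
The gap is 240 degrees. Time to close: 240/5.5 = 60 x 8/11 = 43.64 minutes.
The hands overlap at 43.64 minutes past 8:00.

Final answer: 43.64 minutes past 8:00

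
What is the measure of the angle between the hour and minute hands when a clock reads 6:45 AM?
Hour hand position: 6 x 30 + 45 x 0.5 = 202.5 degrees
Minute hand position: 45 x 6 = 270 degrees
Difference: |202.5 - 270| = 67.5 degrees
The angle between the hands is 67.5 degrees

Final answer: 67.5 degrees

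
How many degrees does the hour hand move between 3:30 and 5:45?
The hour hand moves 0.5 degrees per minute.
Time elapsed: 5:45 - 3:30 = 135 minutes
Angular displacement: 135 x 0.5 = 67.5 degrees

Final answer: 67.5 degrees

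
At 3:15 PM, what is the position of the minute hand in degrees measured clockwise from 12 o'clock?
The minute hand moves 6 degrees per minute.
At 3:15: 15 x 6 = 90 degrees

Final answer: 90 degrees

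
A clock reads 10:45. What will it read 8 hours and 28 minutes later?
Starting time: 10:45
Adding 28 minutes to 45 minutes: 45 + 28 = 73 minutes = 1 hour and 13 minutes
Adding 8 hours: 10 + 8 + 1 (carry) = 19 - 12 = 7
Final time: 7:13

Final answer: 7:13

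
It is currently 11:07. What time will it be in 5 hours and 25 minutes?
Starting time: 11:07
Adding 25 minutes to 7 minutes: 7 + 25 = 32 minutes
Adding 5 hours: 11 + 5 = 16 - 12 = 4
Final time: 4:32

Final answer: 4:32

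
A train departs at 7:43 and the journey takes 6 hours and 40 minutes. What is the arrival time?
Starting time: 7:43
Adding 40 minutes to 43 minutes: 43 + 40 = 83 minutes = 1 hour and 23 minutes
Adding 6 hours: 7 + 6 + 1 (carry) = 14 - 12 = 2
Final time: 2:23

Final answer: 2:23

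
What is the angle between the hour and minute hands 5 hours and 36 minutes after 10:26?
First find the time 5 hours and 36 minutes after 10:26.
Total minutes: 10 x 60 + 26 + 5 x 60 + 36 = 962.
962 mod 720 = 242 minutes = 4:02.
Now compute the angle at 4:02:
Hour hand: 4 x 30 + 2 x 0.5 = 121 degrees
Minute hand: 2 x 6 = 12 degrees
Difference: |121 - 12| = 109 degrees
The angle is 109 degrees

Final answer: 109 degrees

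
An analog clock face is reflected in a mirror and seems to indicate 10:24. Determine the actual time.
Reflection across the vertical (12-6) axis maps a hand at angle A degrees to (360 - A) degrees, which sends a reading of T minutes past 12:00 to (720 - T) minutes past 12:00.
Mirror reads 10:24 = 624 minutes past 12:00.
Actual time: (720 - 624) mod 720 = 96 minutes = 1:36.

Final answer: 1:36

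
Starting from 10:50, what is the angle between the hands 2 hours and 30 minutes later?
First find the time 2 hours and 30 minutes after 10:50.
Total minutes: 10 x 60 + 50 + 2 x 60 + 30 = 800.
800 mod 720 = 80 minutes = 1:20.
Now compute the angle at 1:20:
Hour hand: 1 x 30 + 20 x 0.5 = 40 degrees
Minute hand: 20 x 6 = 120 degrees
Difference: |40 - 120| = 80 degrees
The angle is 80 degrees

Final answer: 80 degrees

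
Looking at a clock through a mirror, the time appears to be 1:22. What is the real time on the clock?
Reflection across the vertical (12-6) axis maps a hand at angle A degrees to (360 - A) degrees, which sends a reading of T minutes past 12:00 to (720 - T) minutes past 12:00.
Mirror reads 1:22 = 82 minutes past 12:00.
Actual time: (720 - 82) mod 720 = 638 minutes = 10:38.

Final answer: 10:38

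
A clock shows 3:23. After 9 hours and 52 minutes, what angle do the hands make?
First find the time 9 hours and 52 minutes after 3:23.
Total minutes: 3 x 60 + 23 + 9 x 60 + 52 = 795.
795 mod 720 = 75 minutes = 1:15.
Now compute the angle at 1:15:
Hour hand: 1 x 30 + 15 x 0.5 = 37.5 degrees
Minute hand: 15 x 6 = 90 degrees
Difference: |37.5 - 90| = 52.5 degrees
The angle is 52.5 degrees

Final answer: 52.5 degrees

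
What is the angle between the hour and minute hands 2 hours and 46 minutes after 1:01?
First find the time 2 hours and 46 minutes after 1:01.
Total minutes: 1 x 60 + 1 + 2 x 60 + 46 = 227.
227 mod 720 = 227 minutes = 3:47.
Now compute the angle at 3:47:
Hour hand: 3 x 30 + 47 x 0.5 = 113.5 degrees
Minute hand: 47 x 6 = 282 degrees
Difference: |113.5 - 282| = 168.5 degrees
The angle is 168.5 degrees

Final answer: 168.5 degrees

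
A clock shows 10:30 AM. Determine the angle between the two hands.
Hour hand position: 10 x 30 + 30 x 0.5 = 315 degrees
Minute hand position: 30 x 6 = 180 degrees
Difference: |315 - 180| = 135 degrees
The angle between the hands is 135 degrees

Final answer: 135 degrees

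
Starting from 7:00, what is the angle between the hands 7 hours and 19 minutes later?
First find the time 7 hours and 19 minutes after 7:00.
Total minutes: 7 x 60 + 0 + 7 x 60 + 19 = 859.
859 mod 720 = 139 minutes = 2:19.
Now compute the angle at 2:19:
Hour hand: 2 x 30 + 19 x 0.5 = 69.5 degrees
Minute hand: 19 x 6 = 114 degrees
Difference: |69.5 - 114| = 44.5 degrees
The angle is 44.5 degrees

Final answer: 44.5 degrees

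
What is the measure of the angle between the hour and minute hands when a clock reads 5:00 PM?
Hour hand position: 5 x 30 + 0 x 0.5 = 150 degrees
Minute hand position: 0 x 6 = 0 degrees
Difference: |150 - 0| = 150 degrees
The angle between the hands is 150 degrees

Final answer: 150 degrees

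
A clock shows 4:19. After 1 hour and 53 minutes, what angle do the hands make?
First find the time 1 hour and 53 minutes after 4:19.
Total minutes: 4 x 60 + 19 + 1 x 60 + 53 = 372.
372 mod 720 = 372 minutes = 6:12.
Now compute the angle at 6:12:
Hour hand: 6 x 30 + 12 x 0.5 = 186 degrees
Minute hand: 12 x 6 = 72 degrees
Difference: |186 - 72| = 114 degrees
The angle is 114 degrees

Final answer: 114 degrees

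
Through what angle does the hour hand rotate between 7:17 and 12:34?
The hour hand moves 0.5 degrees per minute.
Time elapsed: 12:34 - 7:17 = 317 minutes
Angular displacement: 317 x 0.5 = 158.5 degrees

Final answer: 158.5 degrees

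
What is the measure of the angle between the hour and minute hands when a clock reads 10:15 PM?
Hour hand position: 10 x 30 + 15 x 0.5 = 307.5 degrees
Minute hand position: 15 x 6 = 90 degrees
Difference: |307.5 - 90| = 217.5 degrees
Since 217.5 > 180, the smaller angle is 360 - 217.5 = 142.5 degrees

Final answer: 142.5 degrees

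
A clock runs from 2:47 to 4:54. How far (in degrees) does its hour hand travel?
The hour hand moves 0.5 degrees per minute.
Time elapsed: 4:54 - 2:47 = 127 minutes
Angular displacement: 127 x 0.5 = 63.5 degrees

Final answer: 63.5 degrees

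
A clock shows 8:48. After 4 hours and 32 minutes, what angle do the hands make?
First find the time 4 hours and 32 minutes after 8:48.
Total minutes: 8 x 60 + 48 + 4 x 60 + 32 = 800.
800 mod 720 = 80 minutes = 1:20.
Now compute the angle at 1:20:
Hour hand: 1 x 30 + 20 x 0.5 = 40 degrees
Minute hand: 20 x 6 = 120 degrees
Difference: |40 - 120| = 80 degrees
The angle is 80 degrees

Final answer: 80 degrees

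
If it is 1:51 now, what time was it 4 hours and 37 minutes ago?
Starting time: 1:51 = 111 total minutes past 12:00
Subtracting: 4 hours and 37 minutes = 277 minutes
111 - 277 = -166 (negative, add 12 hours = 720) = 554 minutes
= 9 hours and 14 minutes past 12:00 = 9:14

Final answer: 9:14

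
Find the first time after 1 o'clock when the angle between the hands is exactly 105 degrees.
At t minutes past 1:00, the hour hand is at 30 x 1 + 0.5t degrees and the minute hand is at 6t degrees.
The smaller angle between them is 105 degrees when |30H - 5.5t| = 105 or |30H - 5.5t| = 255.
With H = 1, solve 30 x 1 - 5.5t = +/- target for each target:
  t = (30 x 1 - 105) / 5.5 = -13.64 (outside (0, 60))
  t = (30 x 1 + 105) / 5.5 = 24.55
  t = (30 x 1 - 255) / 5.5 = -40.91 (outside (0, 60))
  t = (30 x 1 + 255) / 5.5 = 51.82
Valid solutions in (0, 60): {24.55, 51.82} minutes.
The first occurrence is t = 24.55 minutes.
The hands form a 105-degree angle at 24.55 minutes past 1:00.

Final answer: 24.55 minutes past 1:00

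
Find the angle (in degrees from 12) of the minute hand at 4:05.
The minute hand moves 6 degrees per minute.
At 4:05: 5 x 6 = 30 degrees

Final answer: 30 degrees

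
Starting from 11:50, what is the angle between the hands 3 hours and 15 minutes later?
First find the time 3 hours and 15 minutes after 11:50.
Total minutes: 11 x 60 + 50 + 3 x 60 + 15 = 905.
905 mod 720 = 185 minutes = 3:05.
Now compute the angle at 3:05:
Hour hand: 3 x 30 + 5 x 0.5 = 92.5 degrees
Minute hand: 5 x 6 = 30 degrees
Difference: |92.5 - 30| = 62.5 degrees
The angle is 62.5 degrees

Final answer: 62.5 degrees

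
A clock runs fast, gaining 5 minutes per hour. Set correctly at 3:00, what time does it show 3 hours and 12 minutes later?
For every 60 true minutes, the faulty clock advances 60 + 5 = 65 minutes.
True elapsed: 3 hours and 12 minutes = 192 minutes.
Faulty clock advances: 192 x 65/60 = 208 minutes (drift: 16 minutes ahead).
Shown time: 3:00 + 208 minutes = 6:28.

Final answer: 6:28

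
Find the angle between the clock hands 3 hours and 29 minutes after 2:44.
First find the time 3 hours and 29 minutes after 2:44.
Total minutes: 2 x 60 + 44 + 3 x 60 + 29 = 373.
373 mod 720 = 373 minutes = 6:13.
Now compute the angle at 6:13:
Hour hand: 6 x 30 + 13 x 0.5 = 186.5 degrees
Minute hand: 13 x 6 = 78 degrees
Difference: |186.5 - 78| = 108.5 degrees
The angle is 108.5 degrees

Final answer: 108.5 degrees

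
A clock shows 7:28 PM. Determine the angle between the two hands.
Hour hand position: 7 x 30 + 28 x 0.5 = 224 degrees
Minute hand position: 28 x 6 = 168 degrees
Difference: |224 - 168| = 56 degrees
The angle between the hands is 56 degrees

Final answer: 56 degrees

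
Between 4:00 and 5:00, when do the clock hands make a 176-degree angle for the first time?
At t minutes past 4:00, the hour hand is at 30 x 4 + 0.5t degrees and the minute hand is at 6t degrees.
The smaller angle between them is 176 degrees when |30H - 5.5t| = 176 or |30H - 5.5t| = 184.
With H = 4, solve 30 x 4 - 5.5t = +/- target for each target:
  t = (30 x 4 - 176) / 5.5 = -10.18 (outside (0, 60))
  t = (30 x 4 + 176) / 5.5 = 53.82
  t = (30 x 4 - 184) / 5.5 = -11.64 (outside (0, 60))
  t = (30 x 4 + 184) / 5.5 = 55.27
Valid solutions in (0, 60): {53.82, 55.27} minutes.
The first occurrence is t = 53.82 minutes.
The hands form a 176-degree angle at 53.82 minutes past 4:00.

Final answer: 53.82 minutes past 4:00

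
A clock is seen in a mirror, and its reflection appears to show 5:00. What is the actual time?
Reflection across the vertical (12-6) axis maps a hand at angle A degrees to (360 - A) degrees, which sends a reading of T minutes past 12:00 to (720 - T) minutes past 12:00.
Mirror reads 5:00 = 300 minutes past 12:00.
Actual time: (720 - 300) mod 720 = 420 minutes = 7:00.

Final answer: 7:00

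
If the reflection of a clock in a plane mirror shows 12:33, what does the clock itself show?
Reflection across the vertical (12-6) axis maps a hand at angle A degrees to (360 - A) degrees, which sends a reading of T minutes past 12:00 to (720 - T) minutes past 12:00.
Mirror reads 12:33 = 33 minutes past 12:00.
Actual time: (720 - 33) mod 720 = 687 minutes = 11:27.

Final answer: 11:27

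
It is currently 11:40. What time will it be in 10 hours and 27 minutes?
Starting time: 11:40
Adding 27 minutes to 40 minutes: 40 + 27 = 67 minutes = 1 hour and 7 minutes
Adding 10 hours: 11 + 10 + 1 (carry) = 22 - 12 = 10
Final time: 10:07

Final answer: 10:07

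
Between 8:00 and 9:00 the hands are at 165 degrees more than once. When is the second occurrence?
At t minutes past 8:00, the hour hand is at 30 x 8 + 0.5t degrees and the minute hand is at 6t degrees.
The smaller angle between them is 165 degrees when |30H - 5.5t| = 165 or |30H - 5.5t| = 195.
With H = 8, solve 30 x 8 - 5.5t = +/- target for each target:
  t = (30 x 8 - 165) / 5.5 = 13.64
  t = (30 x 8 + 165) / 5.5 = 73.64 (outside (0, 60))
  t = (30 x 8 - 195) / 5.5 = 8.18
  t = (30 x 8 + 195) / 5.5 = 79.09 (outside (0, 60))
Valid solutions in (0, 60): {8.18, 13.64} minutes.
The second occurrence is t = 13.64 minutes.
The hands form a 165-degree angle at 13.64 minutes past 8:00.

Final answer: 13.64 minutes past 8:00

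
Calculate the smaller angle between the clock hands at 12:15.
Hour hand position: 0 x 30 + 15 x 0.5 = 7.5 degrees
Minute hand position: 15 x 6 = 90 degrees
Difference: |7.5 - 90| = 82.5 degrees
The angle between the hands is 82.5 degrees

Final answer: 82.5 degrees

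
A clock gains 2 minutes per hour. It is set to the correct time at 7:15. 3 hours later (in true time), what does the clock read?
For every 60 true minutes, the faulty clock advances 60 + 2 = 62 minutes.
True elapsed: 3 hours = 180 minutes.
Faulty clock advances: 180 x 62/60 = 186 minutes (drift: 6 minutes ahead).
Shown time: 7:15 + 186 minutes = 10:21.

Final answer: 10:21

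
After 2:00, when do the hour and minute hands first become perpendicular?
At t minutes past 2:00, the hour hand is at 30 x 2 + 0.5t degrees and the minute hand is at 6t degrees.
The smaller angle between them is 90 degrees when |30H - 5.5t| = 90 or |30H - 5.5t| = 270.
With H = 2, solve 30 x 2 - 5.5t = +/- target for each target:
  t = (30 x 2 - 90) / 5.5 = -5.45 (outside (0, 60))
  t = (30 x 2 + 90) / 5.5 = 27.27
  t = (30 x 2 - 270) / 5.5 = -38.18 (outside (0, 60))
  t = (30 x 2 + 270) / 5.5 = 60 (outside (0, 60))
Valid solutions in (0, 60): {27.27} minutes.
First occurrence: t = 27.27 minutes.
The hands are at right angles at 27.27 minutes past 2:00.

Final answer: 27.27 minutes past 2:00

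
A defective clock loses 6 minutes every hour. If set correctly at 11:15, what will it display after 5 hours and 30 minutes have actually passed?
For every 60 true minutes, the faulty clock advances 60 - 6 = 54 minutes.
True elapsed: 5 hours and 30 minutes = 330 minutes.
Faulty clock advances: 330 x 54/60 = 297 minutes (drift: 33 minutes behind).
Shown time: 11:15 + 297 minutes = 4:12.

Final answer: 4:12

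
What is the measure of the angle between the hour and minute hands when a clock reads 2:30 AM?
Hour hand position: 2 x 30 + 30 x 0.5 = 75 degrees
Minute hand position: 30 x 6 = 180 degrees
Difference: |75 - 180| = 105 degrees
The angle between the hands is 105 degrees

Final answer: 105 degrees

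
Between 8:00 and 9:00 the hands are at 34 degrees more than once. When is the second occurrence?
At t minutes past 8:00, the hour hand is at 30 x 8 + 0.5t degrees and the minute hand is at 6t degrees.
The smaller angle between them is 34 degrees when |30H - 5.5t| = 34 or |30H - 5.5t| = 326.
With H = 8, solve 30 x 8 - 5.5t = +/- target for each target:
  t = (30 x 8 - 34) / 5.5 = 37.45
  t = (30 x 8 + 34) / 5.5 = 49.82
  t = (30 x 8 - 326) / 5.5 = -15.64 (outside (0, 60))
  t = (30 x 8 + 326) / 5.5 = 102.91 (outside (0, 60))
Valid solutions in (0, 60): {37.45, 49.82} minutes.
The second occurrence is t = 49.82 minutes.
The hands form a 34-degree angle at 49.82 minutes past 8:00.

Final answer: 49.82 minutes past 8:00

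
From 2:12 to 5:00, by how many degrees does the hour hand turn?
The hour hand moves 0.5 degrees per minute.
Time elapsed: 5:00 - 2:12 = 168 minutes
Angular displacement: 168 x 0.5 = 84 degrees

Final answer: 84 degrees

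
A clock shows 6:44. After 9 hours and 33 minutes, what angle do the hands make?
First find the time 9 hours and 33 minutes after 6:44.
Total minutes: 6 x 60 + 44 + 9 x 60 + 33 = 977.
977 mod 720 = 257 minutes = 4:17.
Now compute the angle at 4:17:
Hour hand: 4 x 30 + 17 x 0.5 = 128.5 degrees
Minute hand: 17 x 6 = 102 degrees
Difference: |128.5 - 102| = 26.5 degrees
The angle is 26.5 degrees

Final answer: 26.5 degrees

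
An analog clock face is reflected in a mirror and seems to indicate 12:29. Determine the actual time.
Reflection across the vertical (12-6) axis maps a hand at angle A degrees to (360 - A) degrees, which sends a reading of T minutes past 12:00 to (720 - T) minutes past 12:00.
Mirror reads 12:29 = 29 minutes past 12:00.
Actual time: (720 - 29) mod 720 = 691 minutes = 11:31.

Final answer: 11:31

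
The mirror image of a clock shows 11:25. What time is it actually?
Reflection across the vertical (12-6) axis maps a hand at angle A degrees to (360 - A) degrees, which sends a reading of T minutes past 12:00 to (720 - T) minutes past 12:00.
Mirror reads 11:25 = 685 minutes past 12:00.
Actual time: (720 - 685) mod 720 = 35 minutes = 12:35.

Final answer: 12:35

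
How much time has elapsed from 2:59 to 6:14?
From 2:59 to 6:14:
(6 x 60 + 14) - (2 x 60 + 59) = 374 - 179 = 195 minutes
= 3 hours and 15 minutes

Final answer: 3 hours and 15 minutes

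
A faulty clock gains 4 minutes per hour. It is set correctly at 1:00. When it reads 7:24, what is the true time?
For every 60 true minutes, the faulty clock advances 64 minutes, so 1 faulty-clock minute corresponds to 60/64 true minutes.
From 1:00 to 7:24 on the faulty dial is 384 minutes.
True elapsed: 384 x 60/64 = 360 minutes = 6 hours.
True time: 1:00 + 6 hours = 7:00.

Final answer: 7:00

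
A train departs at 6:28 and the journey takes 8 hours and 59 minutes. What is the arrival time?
Starting time: 6:28
Adding 59 minutes to 28 minutes: 28 + 59 = 87 minutes = 1 hour and 27 minutes
Adding 8 hours: 6 + 8 + 1 (carry) = 15 - 12 = 3
Final time: 3:27

Final answer: 3:27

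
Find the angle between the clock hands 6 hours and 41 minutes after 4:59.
First find the time 6 hours and 41 minutes after 4:59.
Total minutes: 4 x 60 + 59 + 6 x 60 + 41 = 700.
700 mod 720 = 700 minutes = 11:40.
Now compute the angle at 11:40:
Hour hand: 11 x 30 + 40 x 0.5 = 350 degrees
Minute hand: 40 x 6 = 240 degrees
Difference: |350 - 240| = 110 degrees
The angle is 110 degrees

Final answer: 110 degrees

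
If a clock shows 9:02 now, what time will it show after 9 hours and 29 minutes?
Starting time: 9:02
Adding 29 minutes to 2 minutes: 2 + 29 = 31 minutes
Adding 9 hours: 9 + 9 = 18 - 12 = 6
Final time: 6:31

Final answer: 6:31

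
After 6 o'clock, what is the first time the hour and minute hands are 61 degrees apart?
At t minutes past 6:00, the hour hand is at 30 x 6 + 0.5t degrees and the minute hand is at 6t degrees.
The smaller angle between them is 61 degrees when |30H - 5.5t| = 61 or |30H - 5.5t| = 299.
With H = 6, solve 30 x 6 - 5.5t = +/- target for each target:
  t = (30 x 6 - 61) / 5.5 = 21.64
  t = (30 x 6 + 61) / 5.5 = 43.82
  t = (30 x 6 - 299) / 5.5 = -21.64 (outside (0, 60))
  t = (30 x 6 + 299) / 5.5 = 87.09 (outside (0, 60))
Valid solutions in (0, 60): {21.64, 43.82} minutes.
The first occurrence is t = 21.64 minutes.
The hands form a 61-degree angle at 21.64 minutes past 6:00.

Final answer: 21.64 minutes past 6:00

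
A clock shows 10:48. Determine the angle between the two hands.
Hour hand position: 10 x 30 + 48 x 0.5 = 324 degrees
Minute hand position: 48 x 6 = 288 degrees
Difference: |324 - 288| = 36 degrees
The angle between the hands is 36 degrees

Final answer: 36 degrees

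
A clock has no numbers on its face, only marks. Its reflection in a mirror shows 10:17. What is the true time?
Reflection across the vertical (12-6) axis maps a hand at angle A degrees to (360 - A) degrees, which sends a reading of T minutes past 12:00 to (720 - T) minutes past 12:00.
Mirror reads 10:17 = 617 minutes past 12:00.
Actual time: (720 - 617) mod 720 = 103 minutes = 1:43.

Final answer: 1:43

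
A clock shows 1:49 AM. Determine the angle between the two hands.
Hour hand position: 1 x 30 + 49 x 0.5 = 54.5 degrees
Minute hand position: 49 x 6 = 294 degrees
Difference: |54.5 - 294| = 239.5 degrees
Since 239.5 > 180, the smaller angle is 360 - 239.5 = 120.5 degrees

Final answer: 120.5 degrees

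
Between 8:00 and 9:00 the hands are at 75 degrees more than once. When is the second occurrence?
At t minutes past 8:00, the hour hand is at 30 x 8 + 0.5t degrees and the minute hand is at 6t degrees.
The smaller angle between them is 75 degrees when |30H - 5.5t| = 75 or |30H - 5.5t| = 285.
With H = 8, solve 30 x 8 - 5.5t = +/- target for each target:
  t = (30 x 8 - 75) / 5.5 = 30
  t = (30 x 8 + 75) / 5.5 = 57.27
  t = (30 x 8 - 285) / 5.5 = -8.18 (outside (0, 60))
  t = (30 x 8 + 285) / 5.5 = 95.45 (outside (0, 60))
Valid solutions in (0, 60): {30, 57.27} minutes.
The second occurrence is t = 57.27 minutes.
The hands form a 75-degree angle at 57.27 minutes past 8:00.

Final answer: 57.27 minutes past 8:00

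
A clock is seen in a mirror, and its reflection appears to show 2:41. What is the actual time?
Reflection across the vertical (12-6) axis maps a hand at angle A degrees to (360 - A) degrees, which sends a reading of T minutes past 12:00 to (720 - T) minutes past 12:00.
Mirror reads 2:41 = 161 minutes past 12:00.
Actual time: (720 - 161) mod 720 = 559 minutes = 9:19.

Final answer: 9:19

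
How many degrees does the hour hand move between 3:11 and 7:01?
The hour hand moves 0.5 degrees per minute.
Time elapsed: 7:01 - 3:11 = 230 minutes
Angular displacement: 230 x 0.5 = 115 degrees

Final answer: 115 degrees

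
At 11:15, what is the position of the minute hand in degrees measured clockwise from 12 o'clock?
The minute hand moves 6 degrees per minute.
At 11:15: 15 x 6 = 90 degrees

Final answer: 90 degrees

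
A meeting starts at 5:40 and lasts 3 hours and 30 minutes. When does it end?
Starting time: 5:40
Adding 30 minutes to 40 minutes: 40 + 30 = 70 minutes = 1 hour and 10 minutes
Adding 3 hours: 5 + 3 + 1 (carry) = 9
Final time: 9:10

Final answer: 9:10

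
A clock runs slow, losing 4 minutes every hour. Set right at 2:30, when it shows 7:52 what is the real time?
For every 60 true minutes, the faulty clock advances 56 minutes, so 1 faulty-clock minute corresponds to 60/56 true minutes.
From 2:30 to 7:52 on the faulty dial is 322 minutes.
True elapsed: 322 x 60/56 = 345 minutes = 5 hours and 45 minutes.
True time: 2:30 + 5 hours and 45 minutes = 8:15.

Final answer: 8:15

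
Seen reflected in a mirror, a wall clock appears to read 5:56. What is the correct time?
Reflection across the vertical (12-6) axis maps a hand at angle A degrees to (360 - A) degrees, which sends a reading of T minutes past 12:00 to (720 - T) minutes past 12:00.
Mirror reads 5:56 = 356 minutes past 12:00.
Actual time: (720 - 356) mod 720 = 364 minutes = 6:04.

Final answer: 6:04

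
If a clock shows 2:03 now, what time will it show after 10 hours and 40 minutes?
Starting time: 2:03
Adding 40 minutes to 3 minutes: 3 + 40 = 43 minutes
Adding 10 hours: 2 + 10 = 12
Final time: 12:43

Final answer: 12:43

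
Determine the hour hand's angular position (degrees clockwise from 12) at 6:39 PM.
The hour hand moves 30 degrees per hour and 0.5 degrees per minute.
At 6:39: (6) x 30 + 39 x 0.5 = 180 + 19.5 = 199.5 degrees

Final answer: 199.5 degrees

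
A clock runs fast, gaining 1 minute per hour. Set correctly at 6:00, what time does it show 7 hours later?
For every 60 true minutes, the faulty clock advances 60 + 1 = 61 minutes.
True elapsed: 7 hours = 420 minutes.
Faulty clock advances: 420 x 61/60 = 427 minutes (drift: 7 minutes ahead).
Shown time: 6:00 + 427 minutes = 1:07.

Final answer: 1:07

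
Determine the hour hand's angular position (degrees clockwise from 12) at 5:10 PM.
The hour hand moves 30 degrees per hour and 0.5 degrees per minute.
At 5:10: (5) x 30 + 10 x 0.5 = 150 + 5 = 155 degrees

Final answer: 155 degrees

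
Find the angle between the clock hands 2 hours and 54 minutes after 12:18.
First find the time 2 hours and 54 minutes after 12:18.
Total minutes: 12 x 60 + 18 + 2 x 60 + 54 = 912.
912 mod 720 = 192 minutes = 3:12.
Now compute the angle at 3:12:
Hour hand: 3 x 30 + 12 x 0.5 = 96 degrees
Minute hand: 12 x 6 = 72 degrees
Difference: |96 - 72| = 24 degrees
The angle is 24 degrees

Final answer: 24 degrees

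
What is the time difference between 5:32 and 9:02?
From 5:32 to 9:02:
(9 x 60 + 2) - (5 x 60 + 32) = 542 - 332 = 210 minutes
= 3 hours and 30 minutes

Final answer: 3 hours and 30 minutes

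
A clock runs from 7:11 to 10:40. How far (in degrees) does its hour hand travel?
The hour hand moves 0.5 degrees per minute.
Time elapsed: 10:40 - 7:11 = 209 minutes
Angular displacement: 209 x 0.5 = 104.5 degrees

Final answer: 104.5 degrees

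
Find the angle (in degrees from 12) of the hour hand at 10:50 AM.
The hour hand moves 30 degrees per hour and 0.5 degrees per minute.
At 10:50: (10) x 30 + 50 x 0.5 = 300 + 25 = 325 degrees

Final answer: 325 degrees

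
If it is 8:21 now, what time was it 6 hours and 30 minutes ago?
Starting time: 8:21 = 501 total minutes past 12:00
Subtracting: 6 hours and 30 minutes = 390 minutes
501 - 390 = 111 minutes
= 1 hour and 51 minutes past 12:00 = 1:51

Final answer: 1:51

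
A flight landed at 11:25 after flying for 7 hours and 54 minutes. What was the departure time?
Starting time: 11:25 = 685 total minutes past 12:00
Subtracting: 7 hours and 54 minutes = 474 minutes
685 - 474 = 211 minutes
= 3 hours and 31 minutes past 12:00 = 3:31

Final answer: 3:31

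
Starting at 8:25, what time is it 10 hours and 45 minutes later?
Starting time: 8:25
Adding 45 minutes to 25 minutes: 25 + 45 = 70 minutes = 1 hour and 10 minutes
Adding 10 hours: 8 + 10 + 1 (carry) = 19 - 12 = 7
Final time: 7:10

Final answer: 7:10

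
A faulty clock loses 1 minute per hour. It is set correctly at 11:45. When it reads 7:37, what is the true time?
For every 60 true minutes, the faulty clock advances 59 minutes, so 1 faulty-clock minute corresponds to 60/59 true minutes.
From 11:45 to 7:37 on the faulty dial is 472 minutes.
True elapsed: 472 x 60/59 = 480 minutes = 8 hours.
True time: 11:45 + 8 hours = 7:45.

Final answer: 7:45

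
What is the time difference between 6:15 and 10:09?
From 6:15 to 10:09:
(10 x 60 + 9) - (6 x 60 + 15) = 609 - 375 = 234 minutes
= 3 hours and 54 minutes

Final answer: 3 hours and 54 minutes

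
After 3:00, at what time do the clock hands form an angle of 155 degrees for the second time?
At t minutes past 3:00, the hour hand is at 30 x 3 + 0.5t degrees and the minute hand is at 6t degrees.
The smaller angle between them is 155 degrees when |30H - 5.5t| = 155 or |30H - 5.5t| = 205.
With H = 3, solve 30 x 3 - 5.5t = +/- target for each target:
  t = (30 x 3 - 155) / 5.5 = -11.82 (outside (0, 60))
  t = (30 x 3 + 155) / 5.5 = 44.55
  t = (30 x 3 - 205) / 5.5 = -20.91 (outside (0, 60))
  t = (30 x 3 + 205) / 5.5 = 53.64
Valid solutions in (0, 60): {44.55, 53.64} minutes.
The second occurrence is t = 53.64 minutes.
The hands form a 155-degree angle at 53.64 minutes past 3:00.

Final answer: 53.64 minutes past 3:00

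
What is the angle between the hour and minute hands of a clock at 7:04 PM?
Hour hand position: 7 x 30 + 4 x 0.5 = 212 degrees
Minute hand position: 4 x 6 = 24 degrees
Difference: |212 - 24| = 188 degrees
Since 188 > 180, the smaller angle is 360 - 188 = 172 degrees

Final answer: 172 degrees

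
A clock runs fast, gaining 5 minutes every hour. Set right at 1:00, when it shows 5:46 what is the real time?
For every 60 true minutes, the faulty clock advances 65 minutes, so 1 faulty-clock minute corresponds to 60/65 true minutes.
From 1:00 to 5:46 on the faulty dial is 286 minutes.
True elapsed: 286 x 60/65 = 264 minutes = 4 hours and 24 minutes.
True time: 1:00 + 4 hours and 24 minutes = 5:24.

Final answer: 5:24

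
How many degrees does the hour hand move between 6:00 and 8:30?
The hour hand moves 0.5 degrees per minute.
Time elapsed: 8:30 - 6:00 = 150 minutes
Angular displacement: 150 x 0.5 = 75 degrees

Final answer: 75 degrees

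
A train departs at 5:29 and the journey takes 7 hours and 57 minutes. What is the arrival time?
Starting time: 5:29
Adding 57 minutes to 29 minutes: 29 + 57 = 86 minutes = 1 hour and 26 minutes
Adding 7 hours: 5 + 7 + 1 (carry) = 13 - 12 = 1
Final time: 1:26

Final answer: 1:26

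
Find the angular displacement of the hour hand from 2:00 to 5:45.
The hour hand moves 0.5 degrees per minute.
Time elapsed: 5:45 - 2:00 = 225 minutes
Angular displacement: 225 x 0.5 = 112.5 degrees

Final answer: 112.5 degrees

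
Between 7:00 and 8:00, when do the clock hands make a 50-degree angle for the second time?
At t minutes past 7:00, the hour hand is at 30 x 7 + 0.5t degrees and the minute hand is at 6t degrees.
The smaller angle between them is 50 degrees when |30H - 5.5t| = 50 or |30H - 5.5t| = 310.
With H = 7, solve 30 x 7 - 5.5t = +/- target for each target:
  t = (30 x 7 - 50) / 5.5 = 29.09
  t = (30 x 7 + 50) / 5.5 = 47.27
  t = (30 x 7 - 310) / 5.5 = -18.18 (outside (0, 60))
  t = (30 x 7 + 310) / 5.5 = 94.55 (outside (0, 60))
Valid solutions in (0, 60): {29.09, 47.27} minutes.
The second occurrence is t = 47.27 minutes.
The hands form a 50-degree angle at 47.27 minutes past 7:00.

Final answer: 47.27 minutes past 7:00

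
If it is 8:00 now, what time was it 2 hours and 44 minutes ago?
Starting time: 8:00 = 480 total minutes past 12:00
Subtracting: 2 hours and 44 minutes = 164 minutes
480 - 164 = 316 minutes
= 5 hours and 16 minutes past 12:00 = 5:16

Final answer: 5:16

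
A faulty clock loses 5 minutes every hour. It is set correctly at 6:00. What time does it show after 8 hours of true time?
For every 60 true minutes, the faulty clock advances 60 - 5 = 55 minutes.
True elapsed: 8 hours = 480 minutes.
Faulty clock advances: 480 x 55/60 = 440 minutes (drift: 40 minutes behind).
Shown time: 6:00 + 440 minutes = 1:20.

Final answer: 1:20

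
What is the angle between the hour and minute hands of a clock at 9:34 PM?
Hour hand position: 9 x 30 + 34 x 0.5 = 287 degrees
Minute hand position: 34 x 6 = 204 degrees
Difference: |287 - 204| = 83 degrees
The angle between the hands is 83 degrees

Final answer: 83 degrees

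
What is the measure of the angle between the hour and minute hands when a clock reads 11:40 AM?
Hour hand position: 11 x 30 + 40 x 0.5 = 350 degrees
Minute hand position: 40 x 6 = 240 degrees
Difference: |350 - 240| = 110 degrees
The angle between the hands is 110 degrees

Final answer: 110 degrees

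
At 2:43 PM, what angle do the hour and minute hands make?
Hour hand position: 2 x 30 + 43 x 0.5 = 81.5 degrees
Minute hand position: 43 x 6 = 258 degrees
Difference: |81.5 - 258| = 176.5 degrees
The angle between the hands is 176.5 degrees

Final answer: 176.5 degrees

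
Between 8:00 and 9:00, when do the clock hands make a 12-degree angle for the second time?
At t minutes past 8:00, the hour hand is at 30 x 8 + 0.5t degrees and the minute hand is at 6t degrees.
The smaller angle between them is 12 degrees when |30H - 5.5t| = 12 or |30H - 5.5t| = 348.
With H = 8, solve 30 x 8 - 5.5t = +/- target for each target:
  t = (30 x 8 - 12) / 5.5 = 41.45
  t = (30 x 8 + 12) / 5.5 = 45.82
  t = (30 x 8 - 348) / 5.5 = -19.64 (outside (0, 60))
  t = (30 x 8 + 348) / 5.5 = 106.91 (outside (0, 60))
Valid solutions in (0, 60): {41.45, 45.82} minutes.
The second occurrence is t = 45.82 minutes.
The hands form a 12-degree angle at 45.82 minutes past 8:00.

Final answer: 45.82 minutes past 8:00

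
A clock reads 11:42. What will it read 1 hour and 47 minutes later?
Starting time: 11:42
Adding 47 minutes to 42 minutes: 42 + 47 = 89 minutes = 1 hour and 29 minutes
Adding 1 hour: 11 + 1 + 1 (carry) = 13 - 12 = 1
Final time: 1:29

Final answer: 1:29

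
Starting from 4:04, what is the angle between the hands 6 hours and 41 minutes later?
First find the time 6 hours and 41 minutes after 4:04.
Total minutes: 4 x 60 + 4 + 6 x 60 + 41 = 645.
645 mod 720 = 645 minutes = 10:45.
Now compute the angle at 10:45:
Hour hand: 10 x 30 + 45 x 0.5 = 322.5 degrees
Minute hand: 45 x 6 = 270 degrees
Difference: |322.5 - 270| = 52.5 degrees
The angle is 52.5 degrees

Final answer: 52.5 degrees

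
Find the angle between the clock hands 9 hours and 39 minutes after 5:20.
First find the time 9 hours and 39 minutes after 5:20.
Total minutes: 5 x 60 + 20 + 9 x 60 + 39 = 899.
899 mod 720 = 179 minutes = 2:59.
Now compute the angle at 2:59:
Hour hand: 2 x 30 + 59 x 0.5 = 89.5 degrees
Minute hand: 59 x 6 = 354 degrees
Difference: |89.5 - 354| = 264.5 degrees
Smaller angle: 360 - 264.5 = 95.5 degrees

Final answer: 95.5 degrees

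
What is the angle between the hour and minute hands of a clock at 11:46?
Hour hand position: 11 x 30 + 46 x 0.5 = 353 degrees
Minute hand position: 46 x 6 = 276 degrees
Difference: |353 - 276| = 77 degrees
The angle between the hands is 77 degrees

Final answer: 77 degrees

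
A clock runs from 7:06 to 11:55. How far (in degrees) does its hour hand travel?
The hour hand moves 0.5 degrees per minute.
Time elapsed: 11:55 - 7:06 = 289 minutes
Angular displacement: 289 x 0.5 = 144.5 degrees

Final answer: 144.5 degrees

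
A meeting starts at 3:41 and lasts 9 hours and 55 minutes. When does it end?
Starting time: 3:41
Adding 55 minutes to 41 minutes: 41 + 55 = 96 minutes = 1 hour and 36 minutes
Adding 9 hours: 3 + 9 + 1 (carry) = 13 - 12 = 1
Final time: 1:36

Final answer: 1:36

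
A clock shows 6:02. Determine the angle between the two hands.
Hour hand position: 6 x 30 + 2 x 0.5 = 181 degrees
Minute hand position: 2 x 6 = 12 degrees
Difference: |181 - 12| = 169 degrees
The angle between the hands is 169 degrees

Final answer: 169 degrees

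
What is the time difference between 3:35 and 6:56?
From 3:35 to 6:56:
(6 x 60 + 56) - (3 x 60 + 35) = 416 - 215 = 201 minutes
= 3 hours and 21 minutes

Final answer: 3 hours and 21 minutes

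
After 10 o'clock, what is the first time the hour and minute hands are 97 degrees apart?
At t minutes past 10:00, the hour hand is at 30 x 10 + 0.5t degrees and the minute hand is at 6t degrees.
The smaller angle between them is 97 degrees when |30H - 5.5t| = 97 or |30H - 5.5t| = 263.
With H = 10, solve 30 x 10 - 5.5t = +/- target for each target:
  t = (30 x 10 - 97) / 5.5 = 36.91
  t = (30 x 10 + 97) / 5.5 = 72.18 (outside (0, 60))
  t = (30 x 10 - 263) / 5.5 = 6.73
  t = (30 x 10 + 263) / 5.5 = 102.36 (outside (0, 60))
Valid solutions in (0, 60): {6.73, 36.91} minutes.
The first occurrence is t = 6.73 minutes.
The hands form a 97-degree angle at 6.73 minutes past 10:00.

Final answer: 6.73 minutes past 10:00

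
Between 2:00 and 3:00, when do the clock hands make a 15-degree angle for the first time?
At t minutes past 2:00, the hour hand is at 30 x 2 + 0.5t degrees and the minute hand is at 6t degrees.
The smaller angle between them is 15 degrees when |30H - 5.5t| = 15 or |30H - 5.5t| = 345.
With H = 2, solve 30 x 2 - 5.5t = +/- target for each target:
  t = (30 x 2 - 15) / 5.5 = 8.18
  t = (30 x 2 + 15) / 5.5 = 13.64
  t = (30 x 2 - 345) / 5.5 = -51.82 (outside (0, 60))
  t = (30 x 2 + 345) / 5.5 = 73.64 (outside (0, 60))
Valid solutions in (0, 60): {8.18, 13.64} minutes.
The first occurrence is t = 8.18 minutes.
The hands form a 15-degree angle at 8.18 minutes past 2:00.

Final answer: 8.18 minutes past 2:00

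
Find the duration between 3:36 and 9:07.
From 3:36 to 9:07:
(9 x 60 + 7) - (3 x 60 + 36) = 547 - 216 = 331 minutes
= 5 hours and 31 minutes

Final answer: 5 hours and 31 minutes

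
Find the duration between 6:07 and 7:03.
From 6:07 to 7:03:
(7 x 60 + 3) - (6 x 60 + 7) = 423 - 367 = 56 minutes
= 56 minutes

Final answer: 56 minutes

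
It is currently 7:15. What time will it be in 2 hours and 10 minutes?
Starting time: 7:15
Adding 10 minutes to 15 minutes: 15 + 10 = 25 minutes
Adding 2 hours: 7 + 2 = 9
Final time: 9:25

Final answer: 9:25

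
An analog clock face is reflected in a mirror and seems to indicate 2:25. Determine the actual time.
Reflection across the vertical (12-6) axis maps a hand at angle A degrees to (360 - A) degrees, which sends a reading of T minutes past 12:00 to (720 - T) minutes past 12:00.
Mirror reads 2:25 = 145 minutes past 12:00.
Actual time: (720 - 145) mod 720 = 575 minutes = 9:35.

Final answer: 9:35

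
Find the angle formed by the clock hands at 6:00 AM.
Hour hand position: 6 x 30 + 0 x 0.5 = 180 degrees
Minute hand position: 0 x 6 = 0 degrees
Difference: |180 - 0| = 180 degrees
The angle between the hands is 180 degrees

Final answer: 180 degrees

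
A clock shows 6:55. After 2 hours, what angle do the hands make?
First find the time 2 hours after 6:55.
Total minutes: 6 x 60 + 55 + 2 x 60 + 0 = 535.
535 mod 720 = 535 minutes = 8:55.
Now compute the angle at 8:55:
Hour hand: 8 x 30 + 55 x 0.5 = 267.5 degrees
Minute hand: 55 x 6 = 330 degrees
Difference: |267.5 - 330| = 62.5 degrees
The angle is 62.5 degrees

Final answer: 62.5 degrees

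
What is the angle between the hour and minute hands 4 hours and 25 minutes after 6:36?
First find the time 4 hours and 25 minutes after 6:36.
Total minutes: 6 x 60 + 36 + 4 x 60 + 25 = 661.
661 mod 720 = 661 minutes = 11:01.
Now compute the angle at 11:01:
Hour hand: 11 x 30 + 1 x 0.5 = 330.5 degrees
Minute hand: 1 x 6 = 6 degrees
Difference: |330.5 - 6| = 324.5 degrees
Smaller angle: 360 - 324.5 = 35.5 degrees

Final answer: 35.5 degrees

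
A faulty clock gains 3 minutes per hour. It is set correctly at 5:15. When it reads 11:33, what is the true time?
For every 60 true minutes, the faulty clock advances 63 minutes, so 1 faulty-clock minute corresponds to 60/63 true minutes.
From 5:15 to 11:33 on the faulty dial is 378 minutes.
True elapsed: 378 x 60/63 = 360 minutes = 6 hours.
True time: 5:15 + 6 hours = 11:15.

Final answer: 11:15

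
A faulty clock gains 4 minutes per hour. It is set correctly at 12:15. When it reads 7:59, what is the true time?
For every 60 true minutes, the faulty clock advances 64 minutes, so 1 faulty-clock minute corresponds to 60/64 true minutes.
From 12:15 to 7:59 on the faulty dial is 464 minutes.
True elapsed: 464 x 60/64 = 435 minutes = 7 hours and 15 minutes.
True time: 12:15 + 7 hours and 15 minutes = 7:30.

Final answer: 7:30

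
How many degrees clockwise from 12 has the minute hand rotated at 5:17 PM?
The minute hand moves 6 degrees per minute.
At 5:17: 17 x 6 = 102 degrees

Final answer: 102 degrees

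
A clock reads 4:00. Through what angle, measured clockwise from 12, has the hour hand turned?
The hour hand moves 30 degrees per hour and 0.5 degrees per minute.
At 4:00: (4) x 30 + 0 x 0.5 = 120 + 0 = 120 degrees

Final answer: 120 degrees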